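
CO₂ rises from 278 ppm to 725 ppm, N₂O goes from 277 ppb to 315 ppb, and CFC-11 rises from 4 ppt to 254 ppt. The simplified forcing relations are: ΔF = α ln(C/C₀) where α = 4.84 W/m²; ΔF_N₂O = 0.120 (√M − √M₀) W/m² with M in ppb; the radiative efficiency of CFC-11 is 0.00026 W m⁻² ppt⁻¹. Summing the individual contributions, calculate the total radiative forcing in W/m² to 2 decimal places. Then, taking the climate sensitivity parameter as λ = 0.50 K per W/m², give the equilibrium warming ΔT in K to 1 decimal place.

ΔF = 4.84 W/m²; ΔT = 2.4 K

CO₂: 4.84 × ln(725/278) = 4.84 × ln(2.60791) = 4.84 × 0.95855 = 4.6394 W/m².
N₂O: 0.120 × (√315 − √277) = 0.120 × (17.7482 − 16.6433) = 0.120 × 1.1049 = 0.1326 W/m².
CFC-11: ΔF = 0.00026 × (254 − 4) = 0.00026 × 250 = 0.0650 W/m².
Total ΔF = 4.6394 + 0.1326 + 0.0650 = 4.8370 W/m².
ΔT = λ ΔF = 0.50 × 4.84 = 2.4200 K.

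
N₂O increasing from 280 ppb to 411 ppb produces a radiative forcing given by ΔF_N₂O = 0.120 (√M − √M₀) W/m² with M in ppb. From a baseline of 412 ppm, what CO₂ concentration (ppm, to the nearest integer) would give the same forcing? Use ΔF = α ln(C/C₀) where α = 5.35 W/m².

N₂O forcing: 0.120 × (√411 − √280) = 0.120 × (20.2731 − 16.7332) = 0.120 × 3.5399 = 0.42479 W/m².
Set 5.35 ln(C/412) = 0.42479: ln(C/412) = 0.42479/5.35 = 0.07940, so C = 412 × e^0.07940 = 412 × 1.08264 = 446.05 ppm.

C ≈ 446 ppm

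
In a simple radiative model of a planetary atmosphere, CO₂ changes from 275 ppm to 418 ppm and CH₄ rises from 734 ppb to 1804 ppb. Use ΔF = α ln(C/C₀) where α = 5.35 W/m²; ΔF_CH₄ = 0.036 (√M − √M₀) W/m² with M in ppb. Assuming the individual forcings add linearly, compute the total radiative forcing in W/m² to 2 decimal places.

ΔF = 2.79 W/m²

CO₂: 5.35 × ln(418/275) = 5.35 × ln(1.52000) = 5.35 × 0.41871 = 2.2401 W/m².
CH₄: 0.036 × (√1804 − √734) = 0.036 × (42.4735 − 27.0924) = 0.036 × 15.3811 = 0.5537 W/m².
Total ΔF = 2.2401 + 0.5537 = 2.7938 W/m².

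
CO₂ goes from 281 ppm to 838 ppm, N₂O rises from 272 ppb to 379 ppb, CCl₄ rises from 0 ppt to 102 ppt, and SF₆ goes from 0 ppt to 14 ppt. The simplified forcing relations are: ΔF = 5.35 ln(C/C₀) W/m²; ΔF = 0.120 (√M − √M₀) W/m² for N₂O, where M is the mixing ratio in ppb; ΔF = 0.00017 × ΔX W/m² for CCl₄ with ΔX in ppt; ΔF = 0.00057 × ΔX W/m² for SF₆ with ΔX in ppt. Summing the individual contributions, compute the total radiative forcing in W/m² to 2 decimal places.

ΔF = 6.23 W/m²

CO₂: 5.35 × ln(838/281) = 5.35 × ln(2.98221) = 5.35 × 1.09266 = 5.8457 W/m².
N₂O: 0.120 × (√379 − √272) = 0.120 × (19.4679 − 16.4924) = 0.120 × 2.9755 = 0.3571 W/m².
CCl₄: ΔF = 0.00017 × (102 − 0) = 0.00017 × 102 = 0.0173 W/m².
SF₆: ΔF = 0.00057 × (14 − 0) = 0.00057 × 14 = 0.0080 W/m².
Total ΔF = 5.8457 + 0.3571 + 0.0173 + 0.0080 = 6.2281 W/m².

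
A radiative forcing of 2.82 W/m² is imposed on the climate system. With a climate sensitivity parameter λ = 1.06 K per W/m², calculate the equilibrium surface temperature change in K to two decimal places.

ΔT = λ ΔF = 1.06 × 2.82 = 2.9892 K.

ΔT = 2.99 K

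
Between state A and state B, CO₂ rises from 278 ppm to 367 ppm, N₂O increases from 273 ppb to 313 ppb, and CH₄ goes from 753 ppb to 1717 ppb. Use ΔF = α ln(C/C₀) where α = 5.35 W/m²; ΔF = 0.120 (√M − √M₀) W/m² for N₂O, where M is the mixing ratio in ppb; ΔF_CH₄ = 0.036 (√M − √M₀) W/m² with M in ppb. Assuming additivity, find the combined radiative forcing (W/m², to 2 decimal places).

ΔF = 2.13 W/m²

CO₂: 5.35 × ln(367/278) = 5.35 × ln(1.32014) = 5.35 × 0.27774 = 1.4859 W/m².
N₂O: 0.120 × (√313 − √273) = 0.120 × (17.6918 − 16.5227) = 0.120 × 1.1691 = 0.1403 W/m².
CH₄: 0.036 × (√1717 − √753) = 0.036 × (41.4367 − 27.4408) = 0.036 × 13.9959 = 0.5039 W/m².
Total ΔF = 1.4859 + 0.1403 + 0.5039 = 2.1301 W/m².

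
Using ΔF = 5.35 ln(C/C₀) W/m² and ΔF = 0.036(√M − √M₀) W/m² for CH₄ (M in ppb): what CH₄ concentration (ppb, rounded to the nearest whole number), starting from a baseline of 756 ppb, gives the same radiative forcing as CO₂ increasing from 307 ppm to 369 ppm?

M ≈ 3007 ppb

CO₂ forcing: 5.35 × ln(369/307) = 5.35 × 0.183949 = 0.98413 W/m².
Set 0.036(√M − √756) = 0.98413: √M = 0.98413/0.036 + √756 = 27.3369 + 27.4955 = 54.8324.
M = (54.8324)² = 3006.59 ppb.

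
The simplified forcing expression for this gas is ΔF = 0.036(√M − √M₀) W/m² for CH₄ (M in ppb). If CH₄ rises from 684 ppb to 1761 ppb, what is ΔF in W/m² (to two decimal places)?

ΔF = 0.57 W/m²

CH₄: 0.036 × (√1761 − √684) = 0.036 × (41.9643 − 26.1534) = 0.036 × 15.8109 = 0.5692 W/m².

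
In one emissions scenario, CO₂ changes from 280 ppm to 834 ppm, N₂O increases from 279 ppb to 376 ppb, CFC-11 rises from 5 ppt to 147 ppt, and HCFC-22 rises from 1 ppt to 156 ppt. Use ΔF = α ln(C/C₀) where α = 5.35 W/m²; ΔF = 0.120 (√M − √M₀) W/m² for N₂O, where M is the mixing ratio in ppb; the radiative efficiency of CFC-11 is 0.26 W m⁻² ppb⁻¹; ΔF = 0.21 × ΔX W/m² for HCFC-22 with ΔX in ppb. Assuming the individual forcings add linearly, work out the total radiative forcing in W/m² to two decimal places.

ΔF = 6.23 W/m²

CO₂: 5.35 × ln(834/280) = 5.35 × ln(2.97857) = 5.35 × 1.09144 = 5.8392 W/m².
N₂O: 0.120 × (√376 − √279) = 0.120 × (19.3907 − 16.7033) = 0.120 × 2.6874 = 0.3225 W/m².
CFC-11: Δ = 147 − 5 = 142 ppt = 0.142 ppb; ΔF = 0.26 × 0.142 = 0.0369 W/m².
HCFC-22: Δ = 156 − 1 = 155 ppt = 0.155 ppb; ΔF = 0.21 × 0.155 = 0.0326 W/m².
Total ΔF = 5.8392 + 0.3225 + 0.0369 + 0.0326 = 6.2312 W/m².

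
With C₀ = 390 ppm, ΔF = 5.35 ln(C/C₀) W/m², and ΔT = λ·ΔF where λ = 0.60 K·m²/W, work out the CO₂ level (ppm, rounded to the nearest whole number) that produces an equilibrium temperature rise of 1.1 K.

Required forcing: ΔF = ΔT/λ = 1.1/0.60 = 1.8333 W/m².
Then ln(C/390) = ΔF/5.35 = 1.8333/5.35 = 0.34267.
So C = 390 × e^0.34267 = 390 × 1.40870 = 549.39 ppm.

C ≈ 549 ppm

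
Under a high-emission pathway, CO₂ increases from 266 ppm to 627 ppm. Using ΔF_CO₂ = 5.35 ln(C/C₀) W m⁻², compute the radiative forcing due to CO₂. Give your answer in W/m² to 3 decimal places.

CO₂ absorption bands are partially saturated, so forcing scales with the logarithm of the concentration ratio.
CO₂: 5.35 × ln(627/266) = 5.35 × ln(2.35714) = 5.35 × 0.85745 = 4.5874 W/m².

ΔF = 4.587 W/m²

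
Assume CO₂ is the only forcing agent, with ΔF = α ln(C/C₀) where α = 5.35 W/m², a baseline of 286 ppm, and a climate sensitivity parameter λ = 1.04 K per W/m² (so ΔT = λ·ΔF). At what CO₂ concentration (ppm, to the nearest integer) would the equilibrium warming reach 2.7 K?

C ≈ 465 ppm

Required forcing: ΔF = ΔT/λ = 2.7/1.04 = 2.5962 W/m².
Then ln(C/286) = ΔF/5.35 = 2.5962/5.35 = 0.48527.
So C = 286 × e^0.48527 = 286 × 1.62461 = 464.64 ppm.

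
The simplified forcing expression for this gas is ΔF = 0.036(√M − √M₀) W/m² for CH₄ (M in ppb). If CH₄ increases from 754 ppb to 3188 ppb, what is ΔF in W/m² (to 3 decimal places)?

CH₄: 0.036 × (√3188 − √754) = 0.036 × (56.4624 − 27.4591) = 0.036 × 29.0033 = 1.0441 W/m².

ΔF = 1.044 W/m²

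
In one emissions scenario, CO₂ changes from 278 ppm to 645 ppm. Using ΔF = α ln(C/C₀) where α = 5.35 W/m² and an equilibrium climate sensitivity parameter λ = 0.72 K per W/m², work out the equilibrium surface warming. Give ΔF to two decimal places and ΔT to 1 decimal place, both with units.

ΔF = 4.50 W/m²; ΔT = 3.2 K

CO₂: 5.35 × ln(645/278) = 5.35 × ln(2.32014) = 5.35 × 0.84163 = 4.5027 W/m².
ΔT = λ ΔF = 0.72 × 4.50 = 3.2400 K.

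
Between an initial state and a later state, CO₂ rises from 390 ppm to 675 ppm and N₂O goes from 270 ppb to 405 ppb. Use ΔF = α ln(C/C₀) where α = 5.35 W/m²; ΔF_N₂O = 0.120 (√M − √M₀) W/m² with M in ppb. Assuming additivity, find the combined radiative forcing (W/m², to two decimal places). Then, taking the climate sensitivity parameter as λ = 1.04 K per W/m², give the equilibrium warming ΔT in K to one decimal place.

ΔF = 3.38 W/m²; ΔT = 3.5 K

CO₂: 5.35 × ln(675/390) = 5.35 × ln(1.73077) = 5.35 × 0.54857 = 2.9348 W/m².
N₂O: 0.120 × (√405 − √270) = 0.120 × (20.1246 − 16.4317) = 0.120 × 3.6929 = 0.4431 W/m².
Total ΔF = 2.9348 + 0.4431 = 3.3779 W/m².
ΔT = λ ΔF = 1.04 × 3.38 = 3.5152 K.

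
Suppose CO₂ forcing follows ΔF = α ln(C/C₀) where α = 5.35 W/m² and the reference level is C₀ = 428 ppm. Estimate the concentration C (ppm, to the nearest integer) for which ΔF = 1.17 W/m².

Set 5.35 ln(C/428) = 1.17, so ln(C/428) = 1.17/5.35 = 0.21869.
Then C/428 = e^0.21869 = 1.24445, giving C = 428 × 1.24445 = 532.62 ppm.

C ≈ 533 ppm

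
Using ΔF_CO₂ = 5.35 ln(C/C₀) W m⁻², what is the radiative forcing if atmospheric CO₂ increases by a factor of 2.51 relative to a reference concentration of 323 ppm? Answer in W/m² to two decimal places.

Because the forcing depends only on the ratio C/C₀, the initial concentration does not enter.
ΔF = 5.35 × ln(2.51) = 5.35 × 0.92028 = 4.9235 W/m².

ΔF = 4.92 W/m²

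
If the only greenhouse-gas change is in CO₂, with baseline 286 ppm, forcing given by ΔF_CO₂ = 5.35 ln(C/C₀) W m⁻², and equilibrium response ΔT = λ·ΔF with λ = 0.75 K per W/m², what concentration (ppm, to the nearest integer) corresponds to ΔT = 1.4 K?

Required forcing: ΔF = ΔT/λ = 1.4/0.75 = 1.8667 W/m².
Then ln(C/286) = ΔF/5.35 = 1.8667/5.35 = 0.34892.
So C = 286 × e^0.34892 = 286 × 1.41754 = 405.42 ppm.

C ≈ 405 ppm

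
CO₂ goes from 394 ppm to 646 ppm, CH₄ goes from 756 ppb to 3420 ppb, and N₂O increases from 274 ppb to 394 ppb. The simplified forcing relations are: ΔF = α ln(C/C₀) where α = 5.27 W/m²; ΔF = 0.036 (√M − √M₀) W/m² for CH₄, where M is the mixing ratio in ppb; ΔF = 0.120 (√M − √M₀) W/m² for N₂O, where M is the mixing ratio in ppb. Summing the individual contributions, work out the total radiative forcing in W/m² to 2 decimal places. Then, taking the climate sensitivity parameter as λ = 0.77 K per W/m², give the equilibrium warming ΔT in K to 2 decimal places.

CO₂: 5.27 × ln(646/394) = 5.27 × ln(1.63959) = 5.27 × 0.49445 = 2.6058 W/m².
CH₄: 0.036 × (√3420 − √756) = 0.036 × (58.4808 − 27.4955) = 0.036 × 30.9853 = 1.1155 W/m².
N₂O: 0.120 × (√394 − √274) = 0.120 × (19.8494 − 16.5529) = 0.120 × 3.2965 = 0.3956 W/m².
Total ΔF = 2.6058 + 1.1155 + 0.3956 = 4.1169 W/m².
ΔT = λ ΔF = 0.77 × 4.12 = 3.1724 K.

ΔF = 4.12 W/m²; ΔT = 3.17 K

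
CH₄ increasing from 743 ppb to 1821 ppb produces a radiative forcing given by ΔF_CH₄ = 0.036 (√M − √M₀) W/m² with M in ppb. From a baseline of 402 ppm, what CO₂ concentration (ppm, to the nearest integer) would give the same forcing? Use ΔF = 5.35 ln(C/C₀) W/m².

C ≈ 446 ppm

CH₄ forcing: 0.036 × (√1821 − √743) = 0.036 × (42.6732 − 27.2580) = 0.036 × 15.4152 = 0.55495 W/m².
Set 5.35 ln(C/402) = 0.55495: ln(C/402) = 0.55495/5.35 = 0.10373, so C = 402 × e^0.10373 = 402 × 1.10930 = 445.94 ppm.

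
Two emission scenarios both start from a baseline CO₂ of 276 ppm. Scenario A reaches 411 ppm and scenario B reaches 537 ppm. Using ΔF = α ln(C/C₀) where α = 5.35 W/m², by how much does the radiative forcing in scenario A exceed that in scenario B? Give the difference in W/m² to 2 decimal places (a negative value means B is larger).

ΔF_A − ΔF_B = -1.43 W/m²

ΔF_A = 5.35 ln(411/276) = 5.35 × 0.39819 = 2.1303 W/m².
ΔF_B = 5.35 ln(537/276) = 5.35 × 0.66560 = 3.5610 W/m².
Difference: 2.1303 − 3.5610 = -1.4307 W/m².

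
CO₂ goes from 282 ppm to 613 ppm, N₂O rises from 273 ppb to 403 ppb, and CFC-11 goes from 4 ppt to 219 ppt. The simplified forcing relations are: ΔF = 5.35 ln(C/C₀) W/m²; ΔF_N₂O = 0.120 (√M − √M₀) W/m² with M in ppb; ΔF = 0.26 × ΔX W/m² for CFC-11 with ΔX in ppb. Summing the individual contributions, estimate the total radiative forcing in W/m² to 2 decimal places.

ΔF = 4.64 W/m²

CO₂: 5.35 × ln(613/282) = 5.35 × ln(2.17376) = 5.35 × 0.77646 = 4.1541 W/m².
N₂O: 0.120 × (√403 − √273) = 0.120 × (20.0749 − 16.5227) = 0.120 × 3.5522 = 0.4263 W/m².
CFC-11: Δ = 219 − 4 = 215 ppt = 0.215 ppb; ΔF = 0.26 × 0.215 = 0.0559 W/m².
Total ΔF = 4.1541 + 0.4263 + 0.0559 = 4.6363 W/m².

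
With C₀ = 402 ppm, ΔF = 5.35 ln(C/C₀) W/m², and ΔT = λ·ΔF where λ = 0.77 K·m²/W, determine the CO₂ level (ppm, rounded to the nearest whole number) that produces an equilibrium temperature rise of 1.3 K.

Required forcing: ΔF = ΔT/λ = 1.3/0.77 = 1.6883 W/m².
Then ln(C/402) = ΔF/5.35 = 1.6883/5.35 = 0.31557.
So C = 402 × e^0.31557 = 402 × 1.37104 = 551.16 ppm.

C ≈ 551 ppm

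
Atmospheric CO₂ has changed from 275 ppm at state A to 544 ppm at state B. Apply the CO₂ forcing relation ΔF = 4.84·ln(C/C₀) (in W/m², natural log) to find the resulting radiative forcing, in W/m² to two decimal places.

CO₂: 4.84 × ln(544/275) = 4.84 × ln(1.97818) = 4.84 × 0.68218 = 3.3018 W/m².

ΔF = 3.30 W/m²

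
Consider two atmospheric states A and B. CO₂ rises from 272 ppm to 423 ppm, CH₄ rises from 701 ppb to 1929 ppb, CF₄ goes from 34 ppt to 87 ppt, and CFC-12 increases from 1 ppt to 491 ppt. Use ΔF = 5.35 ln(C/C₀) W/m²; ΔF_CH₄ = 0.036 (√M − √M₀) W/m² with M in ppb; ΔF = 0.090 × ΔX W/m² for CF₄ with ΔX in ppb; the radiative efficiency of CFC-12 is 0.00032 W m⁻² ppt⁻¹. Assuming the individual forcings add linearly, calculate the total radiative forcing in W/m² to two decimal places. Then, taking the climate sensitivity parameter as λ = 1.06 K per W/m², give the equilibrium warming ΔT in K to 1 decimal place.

ΔF = 3.15 W/m²; ΔT = 3.3 K

CO₂: 5.35 × ln(423/272) = 5.35 × ln(1.55515) = 5.35 × 0.44157 = 2.3624 W/m².
CH₄: 0.036 × (√1929 − √701) = 0.036 × (43.9204 − 26.4764) = 0.036 × 17.4440 = 0.6280 W/m².
CF₄: Δ = 87 − 34 = 53 ppt = 0.053 ppb; ΔF = 0.090 × 0.053 = 0.0048 W/m².
CFC-12: ΔF = 0.00032 × (491 − 1) = 0.00032 × 490 = 0.1568 W/m².
Total ΔF = 2.3624 + 0.6280 + 0.0048 + 0.1568 = 3.1520 W/m².
ΔT = λ ΔF = 1.06 × 3.15 = 3.3390 K.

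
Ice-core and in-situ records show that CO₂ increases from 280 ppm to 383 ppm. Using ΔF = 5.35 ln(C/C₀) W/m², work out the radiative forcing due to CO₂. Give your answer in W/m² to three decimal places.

CO₂ absorption bands are partially saturated, so forcing scales with the logarithm of the concentration ratio.
CO₂: 5.35 × ln(383/280) = 5.35 × ln(1.36786) = 5.35 × 0.31325 = 1.6759 W/m².

ΔF = 1.676 W/m²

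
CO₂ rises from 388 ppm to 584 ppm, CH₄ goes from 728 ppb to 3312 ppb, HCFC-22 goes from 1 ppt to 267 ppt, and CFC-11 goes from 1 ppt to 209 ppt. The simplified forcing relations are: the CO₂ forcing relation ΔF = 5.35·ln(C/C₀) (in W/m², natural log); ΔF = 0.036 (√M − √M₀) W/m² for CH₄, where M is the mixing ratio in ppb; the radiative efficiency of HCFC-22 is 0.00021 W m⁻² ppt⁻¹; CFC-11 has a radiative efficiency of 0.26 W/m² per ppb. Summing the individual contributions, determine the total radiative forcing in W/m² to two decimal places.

ΔF = 3.40 W/m²

CO₂: 5.35 × ln(584/388) = 5.35 × ln(1.50515) = 5.35 × 0.40889 = 2.1876 W/m².
CH₄: 0.036 × (√3312 − √728) = 0.036 × (57.5500 − 26.9815) = 0.036 × 30.5685 = 1.1005 W/m².
HCFC-22: ΔF = 0.00021 × (267 − 1) = 0.00021 × 266 = 0.0559 W/m².
CFC-11: Δ = 209 − 1 = 208 ppt = 0.208 ppb; ΔF = 0.26 × 0.208 = 0.0541 W/m².
Total ΔF = 2.1876 + 1.1005 + 0.0559 + 0.0541 = 3.3981 W/m².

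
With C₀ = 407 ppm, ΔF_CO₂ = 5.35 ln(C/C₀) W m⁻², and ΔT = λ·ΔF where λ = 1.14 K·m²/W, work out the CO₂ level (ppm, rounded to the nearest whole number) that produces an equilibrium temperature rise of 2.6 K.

C ≈ 623 ppm

Required forcing: ΔF = ΔT/λ = 2.6/1.14 = 2.2807 W/m².
Then ln(C/407) = ΔF/5.35 = 2.2807/5.35 = 0.42630.
So C = 407 × e^0.42630 = 407 × 1.53158 = 623.35 ppm.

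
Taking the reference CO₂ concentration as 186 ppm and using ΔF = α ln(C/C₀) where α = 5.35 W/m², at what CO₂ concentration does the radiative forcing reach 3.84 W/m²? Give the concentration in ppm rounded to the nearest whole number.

C ≈ 381 ppm

Set 5.35 ln(C/186) = 3.84, so ln(C/186) = 3.84/5.35 = 0.71776.
Then C/186 = e^0.71776 = 2.04984, giving C = 186 × 2.04984 = 381.27 ppm.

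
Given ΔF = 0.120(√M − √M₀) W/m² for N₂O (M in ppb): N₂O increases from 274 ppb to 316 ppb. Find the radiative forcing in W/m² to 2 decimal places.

ΔF = 0.15 W/m²

N₂O: 0.120 × (√316 − √274) = 0.120 × (17.7764 − 16.5529) = 0.120 × 1.2235 = 0.1468 W/m².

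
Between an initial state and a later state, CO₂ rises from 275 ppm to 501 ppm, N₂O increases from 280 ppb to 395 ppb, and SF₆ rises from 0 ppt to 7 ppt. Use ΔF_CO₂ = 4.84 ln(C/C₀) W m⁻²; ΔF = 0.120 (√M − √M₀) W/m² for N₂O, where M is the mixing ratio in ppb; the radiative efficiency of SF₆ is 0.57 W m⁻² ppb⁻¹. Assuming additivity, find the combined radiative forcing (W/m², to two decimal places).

CO₂: 4.84 × ln(501/275) = 4.84 × ln(1.82182) = 4.84 × 0.59984 = 2.9032 W/m².
N₂O: 0.120 × (√395 − √280) = 0.120 × (19.8746 − 16.7332) = 0.120 × 3.1414 = 0.3770 W/m².
SF₆: Δ = 7 − 0 = 7 ppt = 0.007 ppb; ΔF = 0.57 × 0.007 = 0.0040 W/m².
Total ΔF = 2.9032 + 0.3770 + 0.0040 = 3.2842 W/m².

ΔF = 3.28 W/m²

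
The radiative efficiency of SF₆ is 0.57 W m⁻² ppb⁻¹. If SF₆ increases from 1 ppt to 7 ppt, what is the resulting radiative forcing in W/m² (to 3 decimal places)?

SF₆: Δ = 7 − 1 = 6 ppt = 0.006 ppb; ΔF = 0.57 × 0.006 = 0.0034 W/m².

ΔF = 0.003 W/m²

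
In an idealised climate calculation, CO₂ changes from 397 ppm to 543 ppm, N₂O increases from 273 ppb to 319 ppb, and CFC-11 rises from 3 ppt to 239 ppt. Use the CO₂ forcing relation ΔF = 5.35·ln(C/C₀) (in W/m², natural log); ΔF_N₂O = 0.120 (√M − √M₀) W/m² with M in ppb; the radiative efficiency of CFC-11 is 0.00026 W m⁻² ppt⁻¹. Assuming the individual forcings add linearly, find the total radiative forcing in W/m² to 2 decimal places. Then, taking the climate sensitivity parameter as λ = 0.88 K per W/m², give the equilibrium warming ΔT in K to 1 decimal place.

ΔF = 1.90 W/m²; ΔT = 1.7 K

CO₂: 5.35 × ln(543/397) = 5.35 × ln(1.36776) = 5.35 × 0.31317 = 1.6755 W/m².
N₂O: 0.120 × (√319 − √273) = 0.120 × (17.8606 − 16.5227) = 0.120 × 1.3379 = 0.1605 W/m².
CFC-11: ΔF = 0.00026 × (239 − 3) = 0.00026 × 236 = 0.0614 W/m².
Total ΔF = 1.6755 + 0.1605 + 0.0614 = 1.8974 W/m².
ΔT = λ ΔF = 0.88 × 1.90 = 1.6720 K.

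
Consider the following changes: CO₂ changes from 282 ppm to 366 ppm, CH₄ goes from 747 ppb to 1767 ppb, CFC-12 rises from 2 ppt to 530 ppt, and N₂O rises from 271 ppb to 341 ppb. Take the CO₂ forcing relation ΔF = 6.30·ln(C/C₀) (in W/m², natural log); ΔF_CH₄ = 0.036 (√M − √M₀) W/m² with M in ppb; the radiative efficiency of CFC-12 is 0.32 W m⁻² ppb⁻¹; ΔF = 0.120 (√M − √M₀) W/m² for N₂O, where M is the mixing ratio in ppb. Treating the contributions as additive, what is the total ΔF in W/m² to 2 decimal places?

CO₂: 6.30 × ln(366/282) = 6.30 × ln(1.29787) = 6.30 × 0.26072 = 1.6425 W/m².
CH₄: 0.036 × (√1767 − √747) = 0.036 × (42.0357 − 27.3313) = 0.036 × 14.7044 = 0.5294 W/m².
CFC-12: Δ = 530 − 2 = 528 ppt = 0.528 ppb; ΔF = 0.32 × 0.528 = 0.1690 W/m².
N₂O: 0.120 × (√341 − √271) = 0.120 × (18.4662 − 16.4621) = 0.120 × 2.0041 = 0.2405 W/m².
Total ΔF = 1.6425 + 0.5294 + 0.1690 + 0.2405 = 2.5814 W/m².

ΔF = 2.58 W/m²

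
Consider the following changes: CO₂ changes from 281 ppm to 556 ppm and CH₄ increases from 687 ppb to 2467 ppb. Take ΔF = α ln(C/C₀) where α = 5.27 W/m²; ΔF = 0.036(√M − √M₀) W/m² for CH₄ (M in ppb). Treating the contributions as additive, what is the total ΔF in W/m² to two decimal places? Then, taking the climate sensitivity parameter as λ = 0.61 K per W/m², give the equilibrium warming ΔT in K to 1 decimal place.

CO₂: 5.27 × ln(556/281) = 5.27 × ln(1.97865) = 5.27 × 0.68241 = 3.5963 W/m².
CH₄: 0.036 × (√2467 − √687) = 0.036 × (49.6689 − 26.2107) = 0.036 × 23.4582 = 0.8445 W/m².
Total ΔF = 3.5963 + 0.8445 = 4.4408 W/m².
ΔT = λ ΔF = 0.61 × 4.44 = 2.7084 K.

ΔF = 4.44 W/m²; ΔT = 2.7 K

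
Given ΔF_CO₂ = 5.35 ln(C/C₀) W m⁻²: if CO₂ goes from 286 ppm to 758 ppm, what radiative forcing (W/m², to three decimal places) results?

ΔF = 5.215 W/m²

CO₂ absorption bands are partially saturated, so forcing scales with the logarithm of the concentration ratio.
CO₂: 5.35 × ln(758/286) = 5.35 × ln(2.65035) = 5.35 × 0.97469 = 5.2146 W/m².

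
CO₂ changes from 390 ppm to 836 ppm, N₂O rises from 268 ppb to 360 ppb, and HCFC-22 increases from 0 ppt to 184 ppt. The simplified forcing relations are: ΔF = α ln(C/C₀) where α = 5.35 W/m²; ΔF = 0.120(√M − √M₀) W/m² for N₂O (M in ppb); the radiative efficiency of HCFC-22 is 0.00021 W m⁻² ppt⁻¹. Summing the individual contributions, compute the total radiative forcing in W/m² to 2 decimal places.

ΔF = 4.43 W/m²

CO₂: 5.35 × ln(836/390) = 5.35 × ln(2.14359) = 5.35 × 0.76248 = 4.0793 W/m².
N₂O: 0.120 × (√360 − √268) = 0.120 × (18.9737 − 16.3707) = 0.120 × 2.6030 = 0.3124 W/m².
HCFC-22: ΔF = 0.00021 × (184 − 0) = 0.00021 × 184 = 0.0386 W/m².
Total ΔF = 4.0793 + 0.3124 + 0.0386 = 4.4303 W/m².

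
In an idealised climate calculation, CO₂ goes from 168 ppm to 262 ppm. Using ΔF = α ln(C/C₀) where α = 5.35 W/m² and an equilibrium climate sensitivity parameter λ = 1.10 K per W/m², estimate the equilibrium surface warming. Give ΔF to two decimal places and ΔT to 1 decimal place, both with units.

CO₂: 5.35 × ln(262/168) = 5.35 × ln(1.55952) = 5.35 × 0.44438 = 2.3774 W/m².
ΔT = λ ΔF = 1.10 × 2.38 = 2.6180 K.

ΔF = 2.38 W/m²; ΔT = 2.6 K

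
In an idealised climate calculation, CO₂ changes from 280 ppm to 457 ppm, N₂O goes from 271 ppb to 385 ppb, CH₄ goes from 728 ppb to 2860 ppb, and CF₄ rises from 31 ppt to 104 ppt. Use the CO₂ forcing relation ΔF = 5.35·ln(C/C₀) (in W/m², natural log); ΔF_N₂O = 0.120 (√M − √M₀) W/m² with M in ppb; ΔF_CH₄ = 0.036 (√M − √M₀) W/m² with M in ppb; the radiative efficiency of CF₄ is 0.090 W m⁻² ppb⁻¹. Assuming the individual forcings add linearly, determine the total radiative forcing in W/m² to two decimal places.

ΔF = 3.96 W/m²

CO₂: 5.35 × ln(457/280) = 5.35 × ln(1.63214) = 5.35 × 0.48989 = 2.6209 W/m².
N₂O: 0.120 × (√385 − √271) = 0.120 × (19.6214 − 16.4621) = 0.120 × 3.1593 = 0.3791 W/m².
CH₄: 0.036 × (√2860 − √728) = 0.036 × (53.4790 − 26.9815) = 0.036 × 26.4975 = 0.9539 W/m².
CF₄: Δ = 104 − 31 = 73 ppt = 0.073 ppb; ΔF = 0.090 × 0.073 = 0.0066 W/m².
Total ΔF = 2.6209 + 0.3791 + 0.9539 + 0.0066 = 3.9605 W/m².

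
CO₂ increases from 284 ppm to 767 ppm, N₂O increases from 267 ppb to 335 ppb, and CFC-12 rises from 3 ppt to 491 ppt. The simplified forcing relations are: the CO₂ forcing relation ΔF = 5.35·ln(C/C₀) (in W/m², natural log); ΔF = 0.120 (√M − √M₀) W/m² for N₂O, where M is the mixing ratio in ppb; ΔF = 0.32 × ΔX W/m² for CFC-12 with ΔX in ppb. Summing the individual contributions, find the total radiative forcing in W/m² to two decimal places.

CO₂: 5.35 × ln(767/284) = 5.35 × ln(2.70070) = 5.35 × 0.99351 = 5.3153 W/m².
N₂O: 0.120 × (√335 − √267) = 0.120 × (18.3030 − 16.3401) = 0.120 × 1.9629 = 0.2355 W/m².
CFC-12: Δ = 491 − 3 = 488 ppt = 0.488 ppb; ΔF = 0.32 × 0.488 = 0.1562 W/m².
Total ΔF = 5.3153 + 0.2355 + 0.1562 = 5.7070 W/m².

ΔF = 5.71 W/m²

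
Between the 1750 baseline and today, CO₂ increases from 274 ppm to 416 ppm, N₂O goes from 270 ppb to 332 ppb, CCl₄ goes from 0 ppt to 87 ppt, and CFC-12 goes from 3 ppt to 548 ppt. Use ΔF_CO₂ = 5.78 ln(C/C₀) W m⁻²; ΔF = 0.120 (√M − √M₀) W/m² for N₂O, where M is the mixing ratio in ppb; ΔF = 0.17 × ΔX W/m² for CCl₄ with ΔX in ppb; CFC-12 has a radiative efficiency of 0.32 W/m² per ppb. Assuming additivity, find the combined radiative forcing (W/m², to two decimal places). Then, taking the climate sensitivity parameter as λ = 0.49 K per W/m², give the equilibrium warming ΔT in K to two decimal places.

CO₂: 5.78 × ln(416/274) = 5.78 × ln(1.51825) = 5.78 × 0.41756 = 2.4135 W/m².
N₂O: 0.120 × (√332 − √270) = 0.120 × (18.2209 − 16.4317) = 0.120 × 1.7892 = 0.2147 W/m².
CCl₄: Δ = 87 − 0 = 87 ppt = 0.087 ppb; ΔF = 0.17 × 0.087 = 0.0148 W/m².
CFC-12: Δ = 548 − 3 = 545 ppt = 0.545 ppb; ΔF = 0.32 × 0.545 = 0.1744 W/m².
Total ΔF = 2.4135 + 0.2147 + 0.0148 + 0.1744 = 2.8174 W/m².
ΔT = λ ΔF = 0.49 × 2.82 = 1.3818 K.

ΔF = 2.82 W/m²; ΔT = 1.38 K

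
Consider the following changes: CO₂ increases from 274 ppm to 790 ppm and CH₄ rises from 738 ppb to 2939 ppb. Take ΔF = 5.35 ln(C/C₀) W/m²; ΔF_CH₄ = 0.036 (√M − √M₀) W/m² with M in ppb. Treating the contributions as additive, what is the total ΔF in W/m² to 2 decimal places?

CO₂: 5.35 × ln(790/274) = 5.35 × ln(2.88321) = 5.35 × 1.05890 = 5.6651 W/m².
CH₄: 0.036 × (√2939 − √738) = 0.036 × (54.2125 − 27.1662) = 0.036 × 27.0463 = 0.9737 W/m².
Total ΔF = 5.6651 + 0.9737 = 6.6388 W/m².

ΔF = 6.64 W/m²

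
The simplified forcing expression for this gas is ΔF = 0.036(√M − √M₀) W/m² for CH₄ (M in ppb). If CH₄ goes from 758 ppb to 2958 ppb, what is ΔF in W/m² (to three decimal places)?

CH₄: 0.036 × (√2958 − √758) = 0.036 × (54.3875 − 27.5318) = 0.036 × 26.8557 = 0.9668 W/m².

ΔF = 0.967 W/m²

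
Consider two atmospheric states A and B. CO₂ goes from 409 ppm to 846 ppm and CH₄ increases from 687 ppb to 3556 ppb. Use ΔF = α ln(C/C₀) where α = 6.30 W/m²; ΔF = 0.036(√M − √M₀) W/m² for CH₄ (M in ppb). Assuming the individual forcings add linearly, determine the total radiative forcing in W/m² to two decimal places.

CO₂: 6.30 × ln(846/409) = 6.30 × ln(2.06846) = 6.30 × 0.72680 = 4.5788 W/m².
CH₄: 0.036 × (√3556 − √687) = 0.036 × (59.6322 − 26.2107) = 0.036 × 33.4215 = 1.2032 W/m².
Total ΔF = 4.5788 + 1.2032 = 5.7820 W/m².

ΔF = 5.78 W/m²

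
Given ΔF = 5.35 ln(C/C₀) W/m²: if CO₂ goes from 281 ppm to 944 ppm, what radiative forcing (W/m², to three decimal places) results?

ΔF = 6.483 W/m²

CO₂ absorption bands are partially saturated, so forcing scales with the logarithm of the concentration ratio.
CO₂: 5.35 × ln(944/281) = 5.35 × ln(3.35943) = 5.35 × 1.21177 = 6.4830 W/m².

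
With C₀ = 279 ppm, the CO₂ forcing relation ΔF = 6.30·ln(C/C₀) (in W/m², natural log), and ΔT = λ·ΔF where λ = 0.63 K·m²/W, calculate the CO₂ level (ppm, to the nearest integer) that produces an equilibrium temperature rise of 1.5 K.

Required forcing: ΔF = ΔT/λ = 1.5/0.63 = 2.3810 W/m².
Then ln(C/279) = ΔF/6.30 = 2.3810/6.30 = 0.37794.
So C = 279 × e^0.37794 = 279 × 1.45928 = 407.14 ppm.

C ≈ 407 ppm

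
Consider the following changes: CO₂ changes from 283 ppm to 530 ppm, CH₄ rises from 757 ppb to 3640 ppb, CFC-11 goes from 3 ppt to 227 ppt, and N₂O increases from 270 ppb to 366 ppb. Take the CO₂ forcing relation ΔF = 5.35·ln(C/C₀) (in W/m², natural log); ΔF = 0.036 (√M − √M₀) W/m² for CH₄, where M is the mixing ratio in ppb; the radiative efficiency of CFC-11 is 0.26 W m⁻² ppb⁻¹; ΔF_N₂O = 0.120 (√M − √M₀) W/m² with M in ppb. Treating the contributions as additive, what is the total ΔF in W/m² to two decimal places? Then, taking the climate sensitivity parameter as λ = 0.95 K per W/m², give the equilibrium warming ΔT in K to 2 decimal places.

ΔF = 4.92 W/m²; ΔT = 4.67 K

CO₂: 5.35 × ln(530/283) = 5.35 × ln(1.87279) = 5.35 × 0.62743 = 3.3568 W/m².
CH₄: 0.036 × (√3640 − √757) = 0.036 × (60.3324 − 27.5136) = 0.036 × 32.8188 = 1.1815 W/m².
CFC-11: Δ = 227 − 3 = 224 ppt = 0.224 ppb; ΔF = 0.26 × 0.224 = 0.0582 W/m².
N₂O: 0.120 × (√366 − √270) = 0.120 × (19.1311 − 16.4317) = 0.120 × 2.6994 = 0.3239 W/m².
Total ΔF = 3.3568 + 1.1815 + 0.0582 + 0.3239 = 4.9204 W/m².
ΔT = λ ΔF = 0.95 × 4.92 = 4.6740 K.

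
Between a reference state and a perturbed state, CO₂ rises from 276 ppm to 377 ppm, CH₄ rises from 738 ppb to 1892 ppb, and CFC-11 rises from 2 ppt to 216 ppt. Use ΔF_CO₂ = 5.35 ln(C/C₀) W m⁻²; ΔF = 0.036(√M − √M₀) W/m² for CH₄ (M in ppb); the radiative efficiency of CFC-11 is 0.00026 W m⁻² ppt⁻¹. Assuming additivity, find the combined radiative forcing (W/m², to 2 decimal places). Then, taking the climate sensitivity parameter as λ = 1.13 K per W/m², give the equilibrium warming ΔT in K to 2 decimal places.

ΔF = 2.31 W/m²; ΔT = 2.61 K

CO₂: 5.35 × ln(377/276) = 5.35 × ln(1.36594) = 5.35 × 0.31184 = 1.6683 W/m².
CH₄: 0.036 × (√1892 − √738) = 0.036 × (43.4971 − 27.1662) = 0.036 × 16.3309 = 0.5879 W/m².
CFC-11: ΔF = 0.00026 × (216 − 2) = 0.00026 × 214 = 0.0556 W/m².
Total ΔF = 1.6683 + 0.5879 + 0.0556 = 2.3118 W/m².
ΔT = λ ΔF = 1.13 × 2.31 = 2.6103 K.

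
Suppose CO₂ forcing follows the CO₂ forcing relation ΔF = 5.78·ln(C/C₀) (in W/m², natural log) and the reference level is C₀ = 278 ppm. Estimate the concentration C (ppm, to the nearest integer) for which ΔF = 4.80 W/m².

Set 5.78 ln(C/278) = 4.80, so ln(C/278) = 4.80/5.78 = 0.83045.
Then C/278 = e^0.83045 = 2.29435, giving C = 278 × 2.29435 = 637.83 ppm.

C ≈ 638 ppm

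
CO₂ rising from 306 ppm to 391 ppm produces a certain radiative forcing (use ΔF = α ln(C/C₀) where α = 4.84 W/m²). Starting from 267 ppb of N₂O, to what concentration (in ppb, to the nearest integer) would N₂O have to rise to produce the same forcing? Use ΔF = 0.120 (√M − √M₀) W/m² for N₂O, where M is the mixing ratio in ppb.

CO₂ forcing: 4.84 × ln(391/306) = 4.84 × 0.245122 = 1.18639 W/m².
Set 0.120(√M − √267) = 1.18639: √M = 1.18639/0.120 + √267 = 9.8866 + 16.3401 = 26.2267.
M = (26.2267)² = 687.84 ppb.

M ≈ 688 ppb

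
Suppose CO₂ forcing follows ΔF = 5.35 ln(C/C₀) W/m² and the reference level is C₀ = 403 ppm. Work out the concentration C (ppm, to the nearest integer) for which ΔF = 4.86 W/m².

C ≈ 1000 ppm

Set 5.35 ln(C/403) = 4.86, so ln(C/403) = 4.86/5.35 = 0.90841.
Then C/403 = e^0.90841 = 2.48038, giving C = 403 × 2.48038 = 999.59 ppm.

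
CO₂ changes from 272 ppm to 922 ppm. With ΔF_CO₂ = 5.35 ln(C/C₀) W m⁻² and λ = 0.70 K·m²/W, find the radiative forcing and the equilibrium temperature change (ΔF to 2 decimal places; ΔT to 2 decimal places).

ΔF = 6.53 W/m²; ΔT = 4.57 K

CO₂: 5.35 × ln(922/272) = 5.35 × ln(3.38971) = 5.35 × 1.22074 = 6.5310 W/m².
ΔT = λ ΔF = 0.70 × 6.53 = 4.5710 K.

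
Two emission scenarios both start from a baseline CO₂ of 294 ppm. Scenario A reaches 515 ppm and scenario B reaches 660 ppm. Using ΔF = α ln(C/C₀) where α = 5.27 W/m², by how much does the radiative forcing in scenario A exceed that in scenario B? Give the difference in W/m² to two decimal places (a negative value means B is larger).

ΔF_A − ΔF_B = -1.31 W/m²

ΔF_A = 5.27 ln(515/294) = 5.27 × 0.56059 = 2.9543 W/m².
ΔF_B = 5.27 ln(660/294) = 5.27 × 0.80866 = 4.2616 W/m².
Difference: 2.9543 − 4.2616 = -1.3073 W/m².
(Equivalently, ΔF_A − ΔF_B = 5.27 ln(515/660) = 5.27 × -0.24807 = -1.3073 W/m².)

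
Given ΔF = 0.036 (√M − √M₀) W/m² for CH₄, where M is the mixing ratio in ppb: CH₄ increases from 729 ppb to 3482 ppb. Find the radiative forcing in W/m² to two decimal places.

ΔF = 1.15 W/m²

CH₄: 0.036 × (√3482 − √729) = 0.036 × (59.0085 − 27.0000) = 0.036 × 32.0085 = 1.1523 W/m².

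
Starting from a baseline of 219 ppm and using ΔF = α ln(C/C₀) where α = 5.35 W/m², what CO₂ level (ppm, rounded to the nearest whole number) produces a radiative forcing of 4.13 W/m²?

Set 5.35 ln(C/219) = 4.13, so ln(C/219) = 4.13/5.35 = 0.77196.
Then C/219 = e^0.77196 = 2.16400, giving C = 219 × 2.16400 = 473.92 ppm.

C ≈ 474 ppm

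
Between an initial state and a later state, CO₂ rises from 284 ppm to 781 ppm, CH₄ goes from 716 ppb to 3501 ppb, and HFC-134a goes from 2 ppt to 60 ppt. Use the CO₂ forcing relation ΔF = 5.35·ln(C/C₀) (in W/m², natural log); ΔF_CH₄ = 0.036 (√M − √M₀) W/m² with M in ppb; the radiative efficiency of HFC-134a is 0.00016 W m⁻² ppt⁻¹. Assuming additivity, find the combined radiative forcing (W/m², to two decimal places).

ΔF = 6.59 W/m²

CO₂: 5.35 × ln(781/284) = 5.35 × ln(2.75000) = 5.35 × 1.01160 = 5.4121 W/m².
CH₄: 0.036 × (√3501 − √716) = 0.036 × (59.1692 − 26.7582) = 0.036 × 32.4110 = 1.1668 W/m².
HFC-134a: ΔF = 0.00016 × (60 − 2) = 0.00016 × 58 = 0.0093 W/m².
Total ΔF = 5.4121 + 1.1668 + 0.0093 = 6.5882 W/m².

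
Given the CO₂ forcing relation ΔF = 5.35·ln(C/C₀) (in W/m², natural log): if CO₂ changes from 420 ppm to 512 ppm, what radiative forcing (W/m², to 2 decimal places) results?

ΔF = 1.06 W/m²

CO₂ absorption bands are partially saturated, so forcing scales with the logarithm of the concentration ratio.
CO₂: 5.35 × ln(512/420) = 5.35 × ln(1.21905) = 5.35 × 0.19807 = 1.0597 W/m².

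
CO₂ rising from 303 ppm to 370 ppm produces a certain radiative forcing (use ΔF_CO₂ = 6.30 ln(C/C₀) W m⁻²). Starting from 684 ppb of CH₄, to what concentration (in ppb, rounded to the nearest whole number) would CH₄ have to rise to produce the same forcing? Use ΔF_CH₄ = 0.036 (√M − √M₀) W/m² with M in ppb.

CO₂ forcing: 6.30 × ln(370/303) = 6.30 × 0.199770 = 1.25855 W/m².
Set 0.036(√M − √684) = 1.25855: √M = 1.25855/0.036 + √684 = 34.9597 + 26.1534 = 61.1131.
M = (61.1131)² = 3734.81 ppb.

M ≈ 3735 ppb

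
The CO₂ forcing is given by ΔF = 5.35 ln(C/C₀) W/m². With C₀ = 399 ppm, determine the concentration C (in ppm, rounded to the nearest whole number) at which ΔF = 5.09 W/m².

C ≈ 1033 ppm

Set 5.35 ln(C/399) = 5.09, so ln(C/399) = 5.09/5.35 = 0.95140.
Then C/399 = e^0.95140 = 2.58933, giving C = 399 × 2.58933 = 1033.14 ppm.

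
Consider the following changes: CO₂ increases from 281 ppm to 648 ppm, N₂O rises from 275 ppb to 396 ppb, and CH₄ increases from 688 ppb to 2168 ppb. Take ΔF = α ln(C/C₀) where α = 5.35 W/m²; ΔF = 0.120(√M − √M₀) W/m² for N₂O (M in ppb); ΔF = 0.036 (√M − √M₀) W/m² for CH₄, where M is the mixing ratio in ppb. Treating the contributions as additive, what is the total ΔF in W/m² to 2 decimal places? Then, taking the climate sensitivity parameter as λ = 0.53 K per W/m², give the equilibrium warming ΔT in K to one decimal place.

CO₂: 5.35 × ln(648/281) = 5.35 × ln(2.30605) = 5.35 × 0.83554 = 4.4701 W/m².
N₂O: 0.120 × (√396 − √275) = 0.120 × (19.8997 − 16.5831) = 0.120 × 3.3166 = 0.3980 W/m².
CH₄: 0.036 × (√2168 − √688) = 0.036 × (46.5618 − 26.2298) = 0.036 × 20.3320 = 0.7320 W/m².
Total ΔF = 4.4701 + 0.3980 + 0.7320 = 5.6001 W/m².
ΔT = λ ΔF = 0.53 × 5.60 = 2.9680 K.

ΔF = 5.60 W/m²; ΔT = 3.0 K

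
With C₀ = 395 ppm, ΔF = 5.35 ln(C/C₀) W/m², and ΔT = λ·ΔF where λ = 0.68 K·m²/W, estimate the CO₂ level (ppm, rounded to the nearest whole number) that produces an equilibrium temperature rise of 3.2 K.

C ≈ 952 ppm

Required forcing: ΔF = ΔT/λ = 3.2/0.68 = 4.7059 W/m².
Then ln(C/395) = ΔF/5.35 = 4.7059/5.35 = 0.87961.
So C = 395 × e^0.87961 = 395 × 2.40996 = 951.93 ppm.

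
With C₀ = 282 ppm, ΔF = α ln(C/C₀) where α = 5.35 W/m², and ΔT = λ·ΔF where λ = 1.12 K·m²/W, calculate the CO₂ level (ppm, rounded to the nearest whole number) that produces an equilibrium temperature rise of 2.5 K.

Required forcing: ΔF = ΔT/λ = 2.5/1.12 = 2.2321 W/m².
Then ln(C/282) = ΔF/5.35 = 2.2321/5.35 = 0.41721.
So C = 282 × e^0.41721 = 282 × 1.51772 = 428.00 ppm.

C ≈ 428 ppm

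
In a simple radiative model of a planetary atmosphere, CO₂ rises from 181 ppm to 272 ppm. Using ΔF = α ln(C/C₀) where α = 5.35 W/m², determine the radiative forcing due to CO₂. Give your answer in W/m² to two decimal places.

CO₂: 5.35 × ln(272/181) = 5.35 × ln(1.50276) = 5.35 × 0.40730 = 2.1791 W/m².

ΔF = 2.18 W/m²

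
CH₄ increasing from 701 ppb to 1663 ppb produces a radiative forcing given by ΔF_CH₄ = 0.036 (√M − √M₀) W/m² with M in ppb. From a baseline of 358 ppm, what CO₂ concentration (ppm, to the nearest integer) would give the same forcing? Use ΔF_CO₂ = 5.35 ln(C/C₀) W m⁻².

CH₄ forcing: 0.036 × (√1663 − √701) = 0.036 × (40.7799 − 26.4764) = 0.036 × 14.3035 = 0.51493 W/m².
Set 5.35 ln(C/358) = 0.51493: ln(C/358) = 0.51493/5.35 = 0.09625, so C = 358 × e^0.09625 = 358 × 1.10103 = 394.17 ppm.

C ≈ 394 ppm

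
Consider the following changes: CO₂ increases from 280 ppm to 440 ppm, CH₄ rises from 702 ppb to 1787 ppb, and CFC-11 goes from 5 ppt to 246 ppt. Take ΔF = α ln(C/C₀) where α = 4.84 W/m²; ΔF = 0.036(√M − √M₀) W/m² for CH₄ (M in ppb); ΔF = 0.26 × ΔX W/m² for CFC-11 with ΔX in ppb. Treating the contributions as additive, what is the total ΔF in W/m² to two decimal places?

CO₂: 4.84 × ln(440/280) = 4.84 × ln(1.57143) = 4.84 × 0.45199 = 2.1876 W/m².
CH₄: 0.036 × (√1787 − √702) = 0.036 × (42.2729 − 26.4953) = 0.036 × 15.7776 = 0.5680 W/m².
CFC-11: Δ = 246 − 5 = 241 ppt = 0.241 ppb; ΔF = 0.26 × 0.241 = 0.0627 W/m².
Total ΔF = 2.1876 + 0.5680 + 0.0627 = 2.8183 W/m².

ΔF = 2.82 W/m²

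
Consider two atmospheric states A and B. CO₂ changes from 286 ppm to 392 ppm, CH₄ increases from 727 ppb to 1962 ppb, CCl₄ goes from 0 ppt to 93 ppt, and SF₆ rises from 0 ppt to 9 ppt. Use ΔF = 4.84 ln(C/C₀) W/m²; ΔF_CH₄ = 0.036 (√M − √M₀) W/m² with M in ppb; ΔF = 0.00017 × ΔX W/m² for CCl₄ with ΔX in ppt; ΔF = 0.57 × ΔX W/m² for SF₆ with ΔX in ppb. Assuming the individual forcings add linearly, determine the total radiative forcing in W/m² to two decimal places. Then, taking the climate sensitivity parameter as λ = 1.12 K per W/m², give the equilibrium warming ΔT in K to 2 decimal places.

CO₂: 4.84 × ln(392/286) = 4.84 × ln(1.37063) = 4.84 × 0.31527 = 1.5259 W/m².
CH₄: 0.036 × (√1962 − √727) = 0.036 × (44.2945 − 26.9629) = 0.036 × 17.3316 = 0.6239 W/m².
CCl₄: ΔF = 0.00017 × (93 − 0) = 0.00017 × 93 = 0.0158 W/m².
SF₆: Δ = 9 − 0 = 9 ppt = 0.009 ppb; ΔF = 0.57 × 0.009 = 0.0051 W/m².
Total ΔF = 1.5259 + 0.6239 + 0.0158 + 0.0051 = 2.1707 W/m².
ΔT = λ ΔF = 1.12 × 2.17 = 2.4304 K.

ΔF = 2.17 W/m²; ΔT = 2.43 K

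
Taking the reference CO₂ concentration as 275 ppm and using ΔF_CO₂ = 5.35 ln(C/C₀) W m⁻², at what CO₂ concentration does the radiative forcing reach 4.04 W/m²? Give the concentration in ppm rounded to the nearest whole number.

Set 5.35 ln(C/275) = 4.04, so ln(C/275) = 4.04/5.35 = 0.75514.
Then C/275 = e^0.75514 = 2.12791, giving C = 275 × 2.12791 = 585.18 ppm.

C ≈ 585 ppm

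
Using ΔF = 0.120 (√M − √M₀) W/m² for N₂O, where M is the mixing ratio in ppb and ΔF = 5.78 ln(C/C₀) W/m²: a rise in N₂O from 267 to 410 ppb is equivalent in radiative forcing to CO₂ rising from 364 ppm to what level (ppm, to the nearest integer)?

N₂O forcing: 0.120 × (√410 − √267) = 0.120 × (20.2485 − 16.3401) = 0.120 × 3.9084 = 0.46901 W/m².
Set 5.78 ln(C/364) = 0.46901: ln(C/364) = 0.46901/5.78 = 0.08114, so C = 364 × e^0.08114 = 364 × 1.08452 = 394.77 ppm.

C ≈ 395 ppm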